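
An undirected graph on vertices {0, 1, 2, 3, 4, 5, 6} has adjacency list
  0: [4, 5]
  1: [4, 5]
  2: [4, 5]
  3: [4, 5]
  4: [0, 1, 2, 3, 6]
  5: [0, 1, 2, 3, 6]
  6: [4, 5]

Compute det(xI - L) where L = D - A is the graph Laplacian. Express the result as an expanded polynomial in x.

x^7 - 20x^6 + 155x^5 - 600x^4 + 1240x^3 - 1312x^2 + 560x

With the vertex order [0, 1, 2, 3, 4, 5, 6], the degrees are [2, 2, 2, 2, 5, 5, 2], giving D = diag(2, 2, 2, 2, 5, 5, 2) and L = D - A. Computing det(xI - L) by cofactor expansion (or equivalently via sum-over-permutations) gives x^7 - 20x^6 + 155x^5 - 600x^4 + 1240x^3 - 1312x^2 + 560x. Since p(0) = det(-L) = 0, x divides p(x). The eigenvalues sum to 20, which equals trace(L) = 2|E|.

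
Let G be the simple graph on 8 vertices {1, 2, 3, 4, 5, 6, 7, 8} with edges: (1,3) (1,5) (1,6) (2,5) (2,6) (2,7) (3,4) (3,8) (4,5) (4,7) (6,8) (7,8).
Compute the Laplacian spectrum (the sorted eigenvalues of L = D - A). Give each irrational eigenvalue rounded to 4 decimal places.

Reading degrees in the order [1, 2, 3, 4, 5, 6, 7, 8] gives [3, 3, 3, 3, 3, 3, 3, 3]; set D = diag(3, 3, 3, 3, 3, 3, 3, 3) and form L = D - A. L is symmetric positive semidefinite, so every eigenvalue is real and nonnegative. The single zero eigenvalue shows the graph is connected. The largest eigenvalue, 6, is at most the vertex count 8. The eigenvalues sum to 24, which equals trace(L) = 2|E|.

[0, 2, 2, 2, 4, 4, 4, 6]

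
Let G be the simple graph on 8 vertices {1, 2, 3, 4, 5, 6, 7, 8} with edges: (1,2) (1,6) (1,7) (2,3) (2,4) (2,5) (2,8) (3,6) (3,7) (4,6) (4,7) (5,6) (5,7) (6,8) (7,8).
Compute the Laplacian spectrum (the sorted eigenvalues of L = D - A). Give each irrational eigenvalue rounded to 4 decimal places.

[0, 3, 3, 3, 3, 5, 5, 8]

Each diagonal entry of L is the vertex degree and each off-diagonal entry is -1 where an edge is present, 0 otherwise; in the order [1, 2, 3, 4, 5, 6, 7, 8] the diagonal is [3, 5, 3, 3, 3, 5, 5, 3]. Since every row of L sums to 0, the all-ones vector is in the kernel and 0 is an eigenvalue. The single zero eigenvalue shows the graph is connected.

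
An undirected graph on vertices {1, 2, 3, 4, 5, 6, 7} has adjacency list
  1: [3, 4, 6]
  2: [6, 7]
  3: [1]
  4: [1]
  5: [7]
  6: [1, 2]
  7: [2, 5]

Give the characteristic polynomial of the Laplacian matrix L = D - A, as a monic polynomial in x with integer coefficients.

x^7 - 12x^6 + 54x^5 - 114x^4 + 116x^3 - 52x^2 + 7x

With the vertex order [1, 2, 3, 4, 5, 6, 7], the degrees are [3, 2, 1, 1, 1, 2, 2], giving D = diag(3, 2, 1, 1, 1, 2, 2) and L = D - A. L has integer entries, so p(x) = det(xI - L) has integer coefficients. Expanding the determinant yields x^7 - 12x^6 + 54x^5 - 114x^4 + 116x^3 - 52x^2 + 7x. The constant term is 0 because L is singular (the all-ones vector lies in its kernel). The largest eigenvalue, 4.2283, is at most the vertex count 7.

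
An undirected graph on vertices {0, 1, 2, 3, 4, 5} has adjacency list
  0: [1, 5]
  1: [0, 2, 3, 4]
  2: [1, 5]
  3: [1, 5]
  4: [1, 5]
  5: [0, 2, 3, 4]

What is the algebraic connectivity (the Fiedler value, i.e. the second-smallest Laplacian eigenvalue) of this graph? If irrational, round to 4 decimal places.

Reading degrees in the order [0, 1, 2, 3, 4, 5] gives [2, 4, 2, 2, 2, 4]; set D = diag(2, 4, 2, 2, 2, 4) and form L = D - A. The smallest Laplacian eigenvalue is always 0. The next one, lambda_2 = 2, measures how hard the graph is to disconnect: larger values mean better connectivity. The largest eigenvalue, 6, is at most the vertex count 6.

2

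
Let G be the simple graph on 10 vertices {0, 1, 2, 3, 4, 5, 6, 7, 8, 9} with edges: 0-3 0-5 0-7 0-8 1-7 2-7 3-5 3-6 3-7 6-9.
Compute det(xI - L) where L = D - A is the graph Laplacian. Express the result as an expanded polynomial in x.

x^10 - 20x^9 + 160x^8 - 660x^7 + 1518x^6 - 1978x^5 + 1423x^4 - 516x^3 + 72x^2

Reading degrees in the order [0, 1, 2, 3, 4, 5, 6, 7, 8, 9] gives [4, 1, 1, 4, 0, 2, 2, 4, 1, 1]; set D = diag(4, 1, 1, 4, 0, 2, 2, 4, 1, 1) and form L = D - A. Computing det(xI - L) by cofactor expansion (or equivalently via sum-over-permutations) gives x^10 - 20x^9 + 160x^8 - 660x^7 + 1518x^6 - 1978x^5 + 1423x^4 - 516x^3 + 72x^2. Since p(0) = det(-L) = 0, x divides p(x). The largest eigenvalue, 5.5768, is at most the vertex count 10.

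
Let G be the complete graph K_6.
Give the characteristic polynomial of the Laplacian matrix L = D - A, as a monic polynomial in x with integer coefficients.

The graph has 6 vertices and degree multiset [5, 5, 5, 5, 5, 5]; D is the diagonal matrix of degrees and L = D - A. The eigenvalues of L are [0, 6, 6, 6, 6, 6]; the characteristic polynomial is the product of (x - lambda_i), which multiplies out to x^6 - 30x^5 + 360x^4 - 2160x^3 + 6480x^2 - 7776x. The constant term is 0 because L is singular (the all-ones vector lies in its kernel).

x^6 - 30x^5 + 360x^4 - 2160x^3 + 6480x^2 - 7776x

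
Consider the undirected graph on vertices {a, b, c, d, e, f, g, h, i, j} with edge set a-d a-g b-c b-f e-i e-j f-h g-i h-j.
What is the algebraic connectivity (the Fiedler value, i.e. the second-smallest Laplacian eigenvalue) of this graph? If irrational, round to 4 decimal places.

0.0979

Each diagonal entry of L is the vertex degree and each off-diagonal entry is -1 where an edge is present, 0 otherwise; in the order [a, b, c, d, e, f, g, h, i, j] the diagonal is [2, 2, 1, 1, 2, 2, 2, 2, 2, 2]. Computing the eigenvalues of L and sorting gives [0, 0.0979, 0.3820, 0.8244, 1.3820, 2, 2.6180, 3.1756, 3.6180, 3.9021]. The Fiedler value lambda_2 = 0.0979 is strictly positive, so the graph is connected. By the matrix-tree theorem the graph has (1/10) * product of the nonzero eigenvalues = 1 spanning tree.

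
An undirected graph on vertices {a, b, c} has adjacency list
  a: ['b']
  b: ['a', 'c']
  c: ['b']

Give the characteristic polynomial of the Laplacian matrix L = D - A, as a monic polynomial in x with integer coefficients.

With the vertex order [a, b, c], the degrees are [1, 2, 1], giving D = diag(1, 2, 1) and L = D - A. L has integer entries, so p(x) = det(xI - L) has integer coefficients. Expanding the determinant yields x^3 - 4x^2 + 3x. Since p(0) = det(-L) = 0, x divides p(x). The eigenvalues sum to 4, which equals trace(L) = 2|E|. By the matrix-tree theorem the graph has (1/3) * product of the nonzero eigenvalues = 1 spanning tree.

x^3 - 4x^2 + 3x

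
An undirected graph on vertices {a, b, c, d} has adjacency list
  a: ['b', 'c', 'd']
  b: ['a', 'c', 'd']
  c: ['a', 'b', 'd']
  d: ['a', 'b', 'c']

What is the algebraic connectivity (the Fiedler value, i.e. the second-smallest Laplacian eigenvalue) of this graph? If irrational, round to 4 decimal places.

Reading degrees in the order [a, b, c, d] gives [3, 3, 3, 3]; set D = diag(3, 3, 3, 3) and form L = D - A. Computing the eigenvalues of L and sorting gives [0, 4, 4, 4]. The Fiedler value lambda_2 = 4 is strictly positive, so the graph is connected. The largest eigenvalue, 4, is at most the vertex count 4.

4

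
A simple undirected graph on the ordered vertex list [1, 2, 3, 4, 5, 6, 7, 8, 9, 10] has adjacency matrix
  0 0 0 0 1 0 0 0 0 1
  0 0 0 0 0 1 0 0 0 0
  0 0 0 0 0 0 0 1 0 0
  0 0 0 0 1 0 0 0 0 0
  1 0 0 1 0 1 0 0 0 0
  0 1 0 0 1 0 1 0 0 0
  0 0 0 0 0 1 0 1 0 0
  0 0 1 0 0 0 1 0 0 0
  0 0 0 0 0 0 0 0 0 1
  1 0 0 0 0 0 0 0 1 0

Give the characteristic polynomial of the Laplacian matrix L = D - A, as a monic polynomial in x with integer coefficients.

Each diagonal entry of L is the vertex degree and each off-diagonal entry is -1 where an edge is present, 0 otherwise; in the order [1, 2, 3, 4, 5, 6, 7, 8, 9, 10] the diagonal is [2, 1, 1, 1, 3, 3, 2, 2, 1, 2]. L has integer entries, so p(x) = det(xI - L) has integer coefficients. Expanding the determinant yields x^10 - 18x^9 + 134x^8 - 536x^7 + 1253x^6 - 1746x^5 + 1420x^4 - 632x^3 + 135x^2 - 10x. The constant term is 0 because L is singular (the all-ones vector lies in its kernel). By the matrix-tree theorem the graph has (1/10) * product of the nonzero eigenvalues = 1 spanning tree.

x^10 - 18x^9 + 134x^8 - 536x^7 + 1253x^6 - 1746x^5 + 1420x^4 - 632x^3 + 135x^2 - 10x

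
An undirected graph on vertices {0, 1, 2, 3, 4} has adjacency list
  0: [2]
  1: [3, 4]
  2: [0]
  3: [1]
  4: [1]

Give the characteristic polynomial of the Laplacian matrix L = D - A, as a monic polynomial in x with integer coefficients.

Reading degrees in the order [0, 1, 2, 3, 4] gives [1, 2, 1, 1, 1]; set D = diag(1, 2, 1, 1, 1) and form L = D - A. The eigenvalues of L are [0, 0, 1, 2, 3]; the characteristic polynomial is the product of (x - lambda_i), which multiplies out to x^5 - 6x^4 + 11x^3 - 6x^2. The constant term is 0 because L is singular (the all-ones vector lies in its kernel).

x^5 - 6x^4 + 11x^3 - 6x^2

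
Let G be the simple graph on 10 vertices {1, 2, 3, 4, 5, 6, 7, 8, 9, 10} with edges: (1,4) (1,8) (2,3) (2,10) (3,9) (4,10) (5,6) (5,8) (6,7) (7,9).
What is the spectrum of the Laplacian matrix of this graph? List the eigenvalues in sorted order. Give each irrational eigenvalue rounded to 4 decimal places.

[0, 0.3820, 0.3820, 1.3820, 1.3820, 2.6180, 2.6180, 3.6180, 3.6180, 4]

Reading degrees in the order [1, 2, 3, 4, 5, 6, 7, 8, 9, 10] gives [2, 2, 2, 2, 2, 2, 2, 2, 2, 2]; set D = diag(2, 2, 2, 2, 2, 2, 2, 2, 2, 2) and form L = D - A. Since every row of L sums to 0, the all-ones vector is in the kernel and 0 is an eigenvalue. The single zero eigenvalue shows the graph is connected. There is one zero in the spectrum, matching the 1 component.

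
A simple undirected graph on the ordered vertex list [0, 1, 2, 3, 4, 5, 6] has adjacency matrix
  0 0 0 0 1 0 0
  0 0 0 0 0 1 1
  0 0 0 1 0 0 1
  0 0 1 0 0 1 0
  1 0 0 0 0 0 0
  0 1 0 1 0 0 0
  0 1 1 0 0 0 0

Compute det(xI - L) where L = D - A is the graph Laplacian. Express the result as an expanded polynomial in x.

x^7 - 12x^6 + 55x^5 - 120x^4 + 125x^3 - 50x^2

Reading degrees in the order [0, 1, 2, 3, 4, 5, 6] gives [1, 2, 2, 2, 1, 2, 2]; set D = diag(1, 2, 2, 2, 1, 2, 2) and form L = D - A. Computing det(xI - L) by cofactor expansion (or equivalently via sum-over-permutations) gives x^7 - 12x^6 + 55x^5 - 120x^4 + 125x^3 - 50x^2. The coefficient of x^6 equals -trace(L) = -12, matching the sum of degrees. The eigenvalues sum to 12, which equals trace(L) = 2|E|.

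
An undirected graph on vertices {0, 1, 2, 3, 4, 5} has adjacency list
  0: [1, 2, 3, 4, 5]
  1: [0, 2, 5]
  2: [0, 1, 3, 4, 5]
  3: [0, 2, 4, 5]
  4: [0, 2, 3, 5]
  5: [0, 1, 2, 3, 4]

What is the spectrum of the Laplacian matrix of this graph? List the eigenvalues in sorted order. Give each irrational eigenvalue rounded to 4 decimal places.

Reading degrees in the order [0, 1, 2, 3, 4, 5] gives [5, 3, 5, 4, 4, 5]; set D = diag(5, 3, 5, 4, 4, 5) and form L = D - A. Since every row of L sums to 0, the all-ones vector is in the kernel and 0 is an eigenvalue. The single zero eigenvalue shows the graph is connected. The largest eigenvalue, 6, is at most the vertex count 6.

[0, 3, 5, 6, 6, 6]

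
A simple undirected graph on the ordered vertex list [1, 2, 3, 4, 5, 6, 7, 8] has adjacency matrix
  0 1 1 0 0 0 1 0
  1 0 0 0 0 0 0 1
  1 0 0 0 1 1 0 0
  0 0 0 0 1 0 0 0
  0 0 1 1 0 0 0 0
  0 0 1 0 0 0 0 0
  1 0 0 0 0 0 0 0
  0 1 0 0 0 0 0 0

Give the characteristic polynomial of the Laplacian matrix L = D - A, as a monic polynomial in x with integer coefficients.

x^8 - 14x^7 + 76x^6 - 204x^5 + 286x^4 - 204x^3 + 68x^2 - 8x

With the vertex order [1, 2, 3, 4, 5, 6, 7, 8], the degrees are [3, 2, 3, 1, 2, 1, 1, 1], giving D = diag(3, 2, 3, 1, 2, 1, 1, 1) and L = D - A. L has integer entries, so p(x) = det(xI - L) has integer coefficients. Expanding the determinant yields x^8 - 14x^7 + 76x^6 - 204x^5 + 286x^4 - 204x^3 + 68x^2 - 8x. The constant term is 0 because L is singular (the all-ones vector lies in its kernel). The largest eigenvalue, 4.6855, is at most the vertex count 8.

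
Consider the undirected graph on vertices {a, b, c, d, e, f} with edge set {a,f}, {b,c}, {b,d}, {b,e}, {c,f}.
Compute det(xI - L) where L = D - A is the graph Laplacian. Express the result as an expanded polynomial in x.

x^6 - 10x^5 + 35x^4 - 52x^3 + 32x^2 - 6x

With the vertex order [a, b, c, d, e, f], the degrees are [1, 3, 2, 1, 1, 2], giving D = diag(1, 3, 2, 1, 1, 2) and L = D - A. L has integer entries, so p(x) = det(xI - L) has integer coefficients. Expanding the determinant yields x^6 - 10x^5 + 35x^4 - 52x^3 + 32x^2 - 6x. Since p(0) = det(-L) = 0, x divides p(x). There is one zero in the spectrum, matching the 1 component. By the matrix-tree theorem the graph has (1/6) * product of the nonzero eigenvalues = 1 spanning tree.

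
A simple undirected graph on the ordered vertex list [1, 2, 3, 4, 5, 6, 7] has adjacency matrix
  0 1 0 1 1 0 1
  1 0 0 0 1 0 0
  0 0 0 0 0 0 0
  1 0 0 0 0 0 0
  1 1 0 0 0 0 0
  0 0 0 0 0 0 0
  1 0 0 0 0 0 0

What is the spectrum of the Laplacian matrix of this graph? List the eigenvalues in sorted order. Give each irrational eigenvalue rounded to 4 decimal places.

With the vertex order [1, 2, 3, 4, 5, 6, 7], the degrees are [4, 2, 0, 1, 2, 0, 1], giving D = diag(4, 2, 0, 1, 2, 0, 1) and L = D - A. The multiplicity of 0 as a Laplacian eigenvalue equals the number of connected components. The 3 zero eigenvalues correspond to the 3 connected components. There are 3 zeros in the spectrum, matching the 3 components. The largest eigenvalue, 5, is at most the vertex count 7.

[0, 0, 0, 1, 1, 3, 5]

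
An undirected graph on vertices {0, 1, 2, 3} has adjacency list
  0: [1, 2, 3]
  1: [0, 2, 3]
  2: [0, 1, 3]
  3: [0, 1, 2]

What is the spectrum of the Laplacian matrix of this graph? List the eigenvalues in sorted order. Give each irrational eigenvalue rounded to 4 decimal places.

[0, 4, 4, 4]

Reading degrees in the order [0, 1, 2, 3] gives [3, 3, 3, 3]; set D = diag(3, 3, 3, 3) and form L = D - A. L is symmetric positive semidefinite, so every eigenvalue is real and nonnegative. The single zero eigenvalue shows the graph is connected. By the matrix-tree theorem the graph has (1/4) * product of the nonzero eigenvalues = 16 spanning trees. The eigenvalues sum to 12, which equals trace(L) = 2|E|.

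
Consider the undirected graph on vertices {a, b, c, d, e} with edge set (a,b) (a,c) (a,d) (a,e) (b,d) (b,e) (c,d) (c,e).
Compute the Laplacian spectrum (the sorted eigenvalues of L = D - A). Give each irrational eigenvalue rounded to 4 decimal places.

[0, 3, 3, 5, 5]

With the vertex order [a, b, c, d, e], the degrees are [4, 3, 3, 3, 3], giving D = diag(4, 3, 3, 3, 3) and L = D - A. L is symmetric positive semidefinite, so every eigenvalue is real and nonnegative. The single zero eigenvalue shows the graph is connected.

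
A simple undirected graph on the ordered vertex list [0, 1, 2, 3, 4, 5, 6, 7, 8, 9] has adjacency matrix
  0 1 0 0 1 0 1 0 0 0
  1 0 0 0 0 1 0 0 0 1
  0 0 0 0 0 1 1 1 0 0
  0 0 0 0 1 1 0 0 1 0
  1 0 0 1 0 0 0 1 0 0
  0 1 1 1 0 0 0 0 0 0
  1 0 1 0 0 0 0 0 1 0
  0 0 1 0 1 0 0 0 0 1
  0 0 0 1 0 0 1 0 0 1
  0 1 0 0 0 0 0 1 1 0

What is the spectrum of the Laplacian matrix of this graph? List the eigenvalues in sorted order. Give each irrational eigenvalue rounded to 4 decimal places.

With the vertex order [0, 1, 2, 3, 4, 5, 6, 7, 8, 9], the degrees are [3, 3, 3, 3, 3, 3, 3, 3, 3, 3], giving D = diag(3, 3, 3, 3, 3, 3, 3, 3, 3, 3) and L = D - A. The multiplicity of 0 as a Laplacian eigenvalue equals the number of connected components. By the matrix-tree theorem the graph has (1/10) * product of the nonzero eigenvalues = 2000 spanning trees. There is one zero in the spectrum, matching the 1 component.

[0, 2, 2, 2, 2, 2, 5, 5, 5, 5]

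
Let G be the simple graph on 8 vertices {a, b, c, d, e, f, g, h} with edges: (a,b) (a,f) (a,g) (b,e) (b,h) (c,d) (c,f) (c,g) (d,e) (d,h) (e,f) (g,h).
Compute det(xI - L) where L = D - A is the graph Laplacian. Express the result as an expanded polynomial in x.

Each diagonal entry of L is the vertex degree and each off-diagonal entry is -1 where an edge is present, 0 otherwise; in the order [a, b, c, d, e, f, g, h] the diagonal is [3, 3, 3, 3, 3, 3, 3, 3]. The eigenvalues of L are [0, 2, 2, 2, 4, 4, 4, 6]; the characteristic polynomial is the product of (x - lambda_i), which multiplies out to x^8 - 24x^7 + 240x^6 - 1296x^5 + 4080x^4 - 7488x^3 + 7424x^2 - 3072x. Since p(0) = det(-L) = 0, x divides p(x). The eigenvalues sum to 24, which equals trace(L) = 2|E|.

x^8 - 24x^7 + 240x^6 - 1296x^5 + 4080x^4 - 7488x^3 + 7424x^2 - 3072x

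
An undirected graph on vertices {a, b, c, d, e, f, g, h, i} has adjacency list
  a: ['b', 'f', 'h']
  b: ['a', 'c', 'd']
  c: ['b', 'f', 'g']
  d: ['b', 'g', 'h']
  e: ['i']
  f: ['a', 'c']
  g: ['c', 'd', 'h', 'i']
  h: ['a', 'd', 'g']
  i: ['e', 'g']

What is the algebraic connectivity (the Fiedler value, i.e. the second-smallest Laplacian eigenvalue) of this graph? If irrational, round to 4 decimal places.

0.3849

With the vertex order [a, b, c, d, e, f, g, h, i], the degrees are [3, 3, 3, 3, 1, 2, 4, 3, 2], giving D = diag(3, 3, 3, 3, 1, 2, 4, 3, 2) and L = D - A. The sorted Laplacian eigenvalues are [0, 0.3849, 1.4464, 2.2376, 2.4931, 3, 3.6860, 5.1033, 5.6486]; the algebraic connectivity is the second entry, 0.3849. There is one zero in the spectrum, matching the 1 component.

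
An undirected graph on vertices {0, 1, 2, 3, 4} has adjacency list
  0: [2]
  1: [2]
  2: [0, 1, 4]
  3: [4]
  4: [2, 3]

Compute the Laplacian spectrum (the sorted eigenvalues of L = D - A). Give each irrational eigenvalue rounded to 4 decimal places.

[0, 0.5188, 1, 2.3111, 4.1701]

Each diagonal entry of L is the vertex degree and each off-diagonal entry is -1 where an edge is present, 0 otherwise; in the order [0, 1, 2, 3, 4] the diagonal is [1, 1, 3, 1, 2]. Diagonalising L (or applying a numerical eigensolver to the 5x5 matrix) gives the spectrum above. The single zero eigenvalue shows the graph is connected. The eigenvalues sum to 8, which equals trace(L) = 2|E|.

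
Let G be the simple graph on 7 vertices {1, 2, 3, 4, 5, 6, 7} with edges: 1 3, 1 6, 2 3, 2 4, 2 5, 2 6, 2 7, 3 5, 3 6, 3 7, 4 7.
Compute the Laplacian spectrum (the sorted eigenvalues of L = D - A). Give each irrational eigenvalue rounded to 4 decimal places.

[0, 1.2266, 1.8013, 3.2865, 3.5200, 5.9122, 6.2534]

Each diagonal entry of L is the vertex degree and each off-diagonal entry is -1 where an edge is present, 0 otherwise; in the order [1, 2, 3, 4, 5, 6, 7] the diagonal is [2, 5, 5, 2, 2, 3, 3]. L is symmetric positive semidefinite, so every eigenvalue is real and nonnegative. The single zero eigenvalue shows the graph is connected. The largest eigenvalue, 6.2534, is at most the vertex count 7. There is one zero in the spectrum, matching the 1 component.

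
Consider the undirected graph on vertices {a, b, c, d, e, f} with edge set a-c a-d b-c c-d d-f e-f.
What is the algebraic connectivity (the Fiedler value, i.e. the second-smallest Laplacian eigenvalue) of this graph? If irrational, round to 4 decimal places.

With the vertex order [a, b, c, d, e, f], the degrees are [2, 1, 3, 3, 1, 2], giving D = diag(2, 1, 3, 3, 1, 2) and L = D - A. The sorted Laplacian eigenvalues are [0, 0.4131, 1.1369, 2.3595, 3.6977, 4.3928]; the algebraic connectivity is the second entry, 0.4131.

0.4131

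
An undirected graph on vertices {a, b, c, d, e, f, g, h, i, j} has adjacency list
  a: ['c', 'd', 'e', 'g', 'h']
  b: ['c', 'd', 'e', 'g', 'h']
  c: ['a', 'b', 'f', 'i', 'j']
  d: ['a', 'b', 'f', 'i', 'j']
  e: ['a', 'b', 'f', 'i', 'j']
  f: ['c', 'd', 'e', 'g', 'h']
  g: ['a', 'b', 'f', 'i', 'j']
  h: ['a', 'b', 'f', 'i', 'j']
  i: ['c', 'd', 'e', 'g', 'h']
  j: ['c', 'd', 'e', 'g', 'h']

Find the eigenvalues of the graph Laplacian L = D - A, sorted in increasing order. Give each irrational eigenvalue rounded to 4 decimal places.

With the vertex order [a, b, c, d, e, f, g, h, i, j], the degrees are [5, 5, 5, 5, 5, 5, 5, 5, 5, 5], giving D = diag(5, 5, 5, 5, 5, 5, 5, 5, 5, 5) and L = D - A. The multiplicity of 0 as a Laplacian eigenvalue equals the number of connected components.

[0, 5, 5, 5, 5, 5, 5, 5, 5, 10]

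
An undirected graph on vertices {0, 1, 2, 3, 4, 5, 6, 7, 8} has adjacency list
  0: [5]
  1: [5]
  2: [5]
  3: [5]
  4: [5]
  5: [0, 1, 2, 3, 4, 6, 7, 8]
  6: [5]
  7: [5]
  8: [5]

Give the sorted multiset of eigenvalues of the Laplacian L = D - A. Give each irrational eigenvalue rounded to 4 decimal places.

[0, 1, 1, 1, 1, 1, 1, 1, 9]

Reading degrees in the order [0, 1, 2, 3, 4, 5, 6, 7, 8] gives [1, 1, 1, 1, 1, 8, 1, 1, 1]; set D = diag(1, 1, 1, 1, 1, 8, 1, 1, 1) and form L = D - A. The multiplicity of 0 as a Laplacian eigenvalue equals the number of connected components. The single zero eigenvalue shows the graph is connected. By the matrix-tree theorem the graph has (1/9) * product of the nonzero eigenvalues = 1 spanning tree. There is one zero in the spectrum, matching the 1 component.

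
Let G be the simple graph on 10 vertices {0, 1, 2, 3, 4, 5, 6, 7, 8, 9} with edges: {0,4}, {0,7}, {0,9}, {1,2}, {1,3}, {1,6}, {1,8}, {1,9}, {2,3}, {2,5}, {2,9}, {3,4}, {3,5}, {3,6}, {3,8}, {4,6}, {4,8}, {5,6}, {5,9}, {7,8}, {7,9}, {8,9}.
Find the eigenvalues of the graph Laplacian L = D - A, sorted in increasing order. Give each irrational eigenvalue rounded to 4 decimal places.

[0, 1.7183, 2.8858, 3.5776, 4.1044, 4.8443, 5.3913, 6.6149, 7.0292, 7.8342]

Reading degrees in the order [0, 1, 2, 3, 4, 5, 6, 7, 8, 9] gives [3, 5, 4, 6, 4, 4, 4, 3, 5, 6]; set D = diag(3, 5, 4, 6, 4, 4, 4, 3, 5, 6) and form L = D - A. L is symmetric positive semidefinite, so every eigenvalue is real and nonnegative. The single zero eigenvalue shows the graph is connected. The eigenvalues sum to 44, which equals trace(L) = 2|E|. By the matrix-tree theorem the graph has (1/10) * product of the nonzero eigenvalues = 69272 spanning trees.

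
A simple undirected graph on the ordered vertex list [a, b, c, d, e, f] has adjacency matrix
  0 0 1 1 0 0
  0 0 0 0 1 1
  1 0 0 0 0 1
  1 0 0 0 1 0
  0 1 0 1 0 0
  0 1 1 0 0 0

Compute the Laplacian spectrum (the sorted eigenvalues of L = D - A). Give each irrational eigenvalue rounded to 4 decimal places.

Reading degrees in the order [a, b, c, d, e, f] gives [2, 2, 2, 2, 2, 2]; set D = diag(2, 2, 2, 2, 2, 2) and form L = D - A. The multiplicity of 0 as a Laplacian eigenvalue equals the number of connected components.

[0, 1, 1, 3, 3, 4]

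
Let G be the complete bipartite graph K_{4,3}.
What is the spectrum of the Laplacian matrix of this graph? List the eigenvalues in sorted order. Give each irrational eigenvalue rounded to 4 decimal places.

[0, 3, 3, 3, 4, 4, 7]

The graph has 7 vertices and degree multiset [4, 4, 4, 3, 3, 3, 3]; D is the diagonal matrix of degrees and L = D - A. The multiplicity of 0 as a Laplacian eigenvalue equals the number of connected components. The single zero eigenvalue shows the graph is connected. The largest eigenvalue, 7, is at most the vertex count 7.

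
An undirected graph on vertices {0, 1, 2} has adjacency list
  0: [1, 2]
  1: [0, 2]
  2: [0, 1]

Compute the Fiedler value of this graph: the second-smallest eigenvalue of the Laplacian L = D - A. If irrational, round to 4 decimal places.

Reading degrees in the order [0, 1, 2] gives [2, 2, 2]; set D = diag(2, 2, 2) and form L = D - A. The smallest Laplacian eigenvalue is always 0. The next one, lambda_2 = 3, measures how hard the graph is to disconnect: larger values mean better connectivity.

3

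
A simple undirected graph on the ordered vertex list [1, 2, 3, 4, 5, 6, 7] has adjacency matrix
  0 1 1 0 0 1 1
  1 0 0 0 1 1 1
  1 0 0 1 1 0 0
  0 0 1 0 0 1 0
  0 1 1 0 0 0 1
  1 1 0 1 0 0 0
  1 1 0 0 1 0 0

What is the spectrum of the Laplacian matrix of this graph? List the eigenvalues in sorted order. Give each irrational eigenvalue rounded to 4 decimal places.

[0, 1.4325, 2.3996, 3.4547, 3.7819, 5.1458, 5.7857]

Reading degrees in the order [1, 2, 3, 4, 5, 6, 7] gives [4, 4, 3, 2, 3, 3, 3]; set D = diag(4, 4, 3, 2, 3, 3, 3) and form L = D - A. The multiplicity of 0 as a Laplacian eigenvalue equals the number of connected components. The single zero eigenvalue shows the graph is connected. By the matrix-tree theorem the graph has (1/7) * product of the nonzero eigenvalues = 191 spanning trees. The eigenvalues sum to 22, which equals trace(L) = 2|E|.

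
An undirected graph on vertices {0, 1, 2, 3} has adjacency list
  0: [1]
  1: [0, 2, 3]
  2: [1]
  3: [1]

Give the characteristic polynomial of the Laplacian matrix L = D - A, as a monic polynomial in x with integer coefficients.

Reading degrees in the order [0, 1, 2, 3] gives [1, 3, 1, 1]; set D = diag(1, 3, 1, 1) and form L = D - A. Computing det(xI - L) by cofactor expansion (or equivalently via sum-over-permutations) gives x^4 - 6x^3 + 9x^2 - 4x. Since p(0) = det(-L) = 0, x divides p(x). The largest eigenvalue, 4, is at most the vertex count 4.

x^4 - 6x^3 + 9x^2 - 4x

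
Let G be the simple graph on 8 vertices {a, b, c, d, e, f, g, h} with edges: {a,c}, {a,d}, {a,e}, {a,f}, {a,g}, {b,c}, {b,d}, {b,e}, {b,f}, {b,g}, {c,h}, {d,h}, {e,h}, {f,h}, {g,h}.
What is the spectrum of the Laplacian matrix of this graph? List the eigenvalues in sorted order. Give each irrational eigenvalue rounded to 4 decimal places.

[0, 3, 3, 3, 3, 5, 5, 8]

With the vertex order [a, b, c, d, e, f, g, h], the degrees are [5, 5, 3, 3, 3, 3, 3, 5], giving D = diag(5, 5, 3, 3, 3, 3, 3, 5) and L = D - A. Diagonalising L (or applying a numerical eigensolver to the 8x8 matrix) gives the spectrum above.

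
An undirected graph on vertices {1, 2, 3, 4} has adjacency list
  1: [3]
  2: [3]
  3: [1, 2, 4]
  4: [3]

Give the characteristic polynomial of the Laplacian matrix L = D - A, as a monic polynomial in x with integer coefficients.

Each diagonal entry of L is the vertex degree and each off-diagonal entry is -1 where an edge is present, 0 otherwise; in the order [1, 2, 3, 4] the diagonal is [1, 1, 3, 1]. Computing det(xI - L) by cofactor expansion (or equivalently via sum-over-permutations) gives x^4 - 6x^3 + 9x^2 - 4x. The constant term is 0 because L is singular (the all-ones vector lies in its kernel). There is one zero in the spectrum, matching the 1 component.

x^4 - 6x^3 + 9x^2 - 4x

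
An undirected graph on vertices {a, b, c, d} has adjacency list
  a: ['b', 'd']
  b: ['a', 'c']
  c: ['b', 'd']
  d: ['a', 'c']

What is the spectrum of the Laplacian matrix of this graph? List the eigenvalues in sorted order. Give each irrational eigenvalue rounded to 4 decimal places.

[0, 2, 2, 4]

Each diagonal entry of L is the vertex degree and each off-diagonal entry is -1 where an edge is present, 0 otherwise; in the order [a, b, c, d] the diagonal is [2, 2, 2, 2]. Diagonalising L (or applying a numerical eigensolver to the 4x4 matrix) gives the spectrum above. The single zero eigenvalue shows the graph is connected.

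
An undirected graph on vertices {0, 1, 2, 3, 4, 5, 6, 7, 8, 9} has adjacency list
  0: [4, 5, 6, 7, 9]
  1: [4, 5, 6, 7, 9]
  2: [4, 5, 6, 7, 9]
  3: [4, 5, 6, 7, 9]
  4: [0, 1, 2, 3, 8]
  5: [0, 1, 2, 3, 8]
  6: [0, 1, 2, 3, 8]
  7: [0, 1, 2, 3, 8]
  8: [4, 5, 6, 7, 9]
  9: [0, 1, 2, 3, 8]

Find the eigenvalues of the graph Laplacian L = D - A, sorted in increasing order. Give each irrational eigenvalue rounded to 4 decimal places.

With the vertex order [0, 1, 2, 3, 4, 5, 6, 7, 8, 9], the degrees are [5, 5, 5, 5, 5, 5, 5, 5, 5, 5], giving D = diag(5, 5, 5, 5, 5, 5, 5, 5, 5, 5) and L = D - A. Since every row of L sums to 0, the all-ones vector is in the kernel and 0 is an eigenvalue. The single zero eigenvalue shows the graph is connected. There is one zero in the spectrum, matching the 1 component.

[0, 5, 5, 5, 5, 5, 5, 5, 5, 10]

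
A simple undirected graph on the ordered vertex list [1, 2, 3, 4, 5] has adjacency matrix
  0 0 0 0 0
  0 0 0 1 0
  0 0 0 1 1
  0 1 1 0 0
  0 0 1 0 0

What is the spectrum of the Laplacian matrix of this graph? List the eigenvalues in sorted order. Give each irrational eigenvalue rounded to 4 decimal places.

[0, 0, 0.5858, 2, 3.4142]

With the vertex order [1, 2, 3, 4, 5], the degrees are [0, 1, 2, 2, 1], giving D = diag(0, 1, 2, 2, 1) and L = D - A. The multiplicity of 0 as a Laplacian eigenvalue equals the number of connected components. The 2 zero eigenvalues correspond to the 2 connected components. There are 2 zeros in the spectrum, matching the 2 components.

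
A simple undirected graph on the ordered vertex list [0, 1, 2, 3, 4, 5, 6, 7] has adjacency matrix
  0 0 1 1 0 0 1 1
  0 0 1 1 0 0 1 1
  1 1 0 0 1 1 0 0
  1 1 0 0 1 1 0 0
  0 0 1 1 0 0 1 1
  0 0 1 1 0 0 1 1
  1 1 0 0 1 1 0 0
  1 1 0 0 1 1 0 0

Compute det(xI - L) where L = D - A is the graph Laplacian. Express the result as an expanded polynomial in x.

With the vertex order [0, 1, 2, 3, 4, 5, 6, 7], the degrees are [4, 4, 4, 4, 4, 4, 4, 4], giving D = diag(4, 4, 4, 4, 4, 4, 4, 4) and L = D - A. The eigenvalues of L are [0, 4, 4, 4, 4, 4, 4, 8]; the characteristic polynomial is the product of (x - lambda_i), which multiplies out to x^8 - 32x^7 + 432x^6 - 3200x^5 + 14080x^4 - 36864x^3 + 53248x^2 - 32768x. Since p(0) = det(-L) = 0, x divides p(x).

x^8 - 32x^7 + 432x^6 - 3200x^5 + 14080x^4 - 36864x^3 + 53248x^2 - 32768x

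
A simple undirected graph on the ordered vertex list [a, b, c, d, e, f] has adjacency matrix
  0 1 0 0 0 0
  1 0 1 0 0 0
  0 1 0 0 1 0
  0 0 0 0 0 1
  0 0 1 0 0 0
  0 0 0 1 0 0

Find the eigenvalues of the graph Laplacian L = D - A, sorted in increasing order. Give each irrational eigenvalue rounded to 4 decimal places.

Each diagonal entry of L is the vertex degree and each off-diagonal entry is -1 where an edge is present, 0 otherwise; in the order [a, b, c, d, e, f] the diagonal is [1, 2, 2, 1, 1, 1]. Diagonalising L (or applying a numerical eigensolver to the 6x6 matrix) gives the spectrum above. The 2 zero eigenvalues correspond to the 2 connected components. There are 2 zeros in the spectrum, matching the 2 components. The largest eigenvalue, 3.4142, is at most the vertex count 6.

[0, 0, 0.5858, 2, 2, 3.4142]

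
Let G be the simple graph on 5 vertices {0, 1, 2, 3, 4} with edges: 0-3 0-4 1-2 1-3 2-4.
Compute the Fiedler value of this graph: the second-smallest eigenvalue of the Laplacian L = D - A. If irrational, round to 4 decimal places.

Reading degrees in the order [0, 1, 2, 3, 4] gives [2, 2, 2, 2, 2]; set D = diag(2, 2, 2, 2, 2) and form L = D - A. The smallest Laplacian eigenvalue is always 0. The next one, lambda_2 = 1.3820, measures how hard the graph is to disconnect: larger values mean better connectivity. The largest eigenvalue, 3.6180, is at most the vertex count 5.

1.3820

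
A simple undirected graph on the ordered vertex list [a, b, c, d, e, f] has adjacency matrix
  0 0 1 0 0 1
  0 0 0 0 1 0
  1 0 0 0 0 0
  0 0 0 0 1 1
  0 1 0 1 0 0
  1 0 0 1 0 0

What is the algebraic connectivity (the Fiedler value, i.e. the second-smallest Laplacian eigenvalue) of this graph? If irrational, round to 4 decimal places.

Each diagonal entry of L is the vertex degree and each off-diagonal entry is -1 where an edge is present, 0 otherwise; in the order [a, b, c, d, e, f] the diagonal is [2, 1, 1, 2, 2, 2]. The smallest Laplacian eigenvalue is always 0. The next one, lambda_2 = 0.2679, measures how hard the graph is to disconnect: larger values mean better connectivity. The eigenvalues sum to 10, which equals trace(L) = 2|E|. There is one zero in the spectrum, matching the 1 component.

0.2679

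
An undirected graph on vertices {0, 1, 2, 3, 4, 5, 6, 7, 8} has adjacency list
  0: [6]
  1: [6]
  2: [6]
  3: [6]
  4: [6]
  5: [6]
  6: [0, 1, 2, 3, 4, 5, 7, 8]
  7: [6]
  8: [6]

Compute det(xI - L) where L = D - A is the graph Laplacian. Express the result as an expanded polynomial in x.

With the vertex order [0, 1, 2, 3, 4, 5, 6, 7, 8], the degrees are [1, 1, 1, 1, 1, 1, 8, 1, 1], giving D = diag(1, 1, 1, 1, 1, 1, 8, 1, 1) and L = D - A. Computing det(xI - L) by cofactor expansion (or equivalently via sum-over-permutations) gives x^9 - 16x^8 + 84x^7 - 224x^6 + 350x^5 - 336x^4 + 196x^3 - 64x^2 + 9x. The coefficient of x^8 equals -trace(L) = -16, matching the sum of degrees. There is one zero in the spectrum, matching the 1 component.

x^9 - 16x^8 + 84x^7 - 224x^6 + 350x^5 - 336x^4 + 196x^3 - 64x^2 + 9x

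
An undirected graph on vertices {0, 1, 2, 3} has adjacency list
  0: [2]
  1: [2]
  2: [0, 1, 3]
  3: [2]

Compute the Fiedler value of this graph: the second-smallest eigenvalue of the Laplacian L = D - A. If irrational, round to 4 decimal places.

1

Reading degrees in the order [0, 1, 2, 3] gives [1, 1, 3, 1]; set D = diag(1, 1, 3, 1) and form L = D - A. The sorted Laplacian eigenvalues are [0, 1, 1, 4]; the algebraic connectivity is the second entry, 1. By the matrix-tree theorem the graph has (1/4) * product of the nonzero eigenvalues = 1 spanning tree. The eigenvalues sum to 6, which equals trace(L) = 2|E|.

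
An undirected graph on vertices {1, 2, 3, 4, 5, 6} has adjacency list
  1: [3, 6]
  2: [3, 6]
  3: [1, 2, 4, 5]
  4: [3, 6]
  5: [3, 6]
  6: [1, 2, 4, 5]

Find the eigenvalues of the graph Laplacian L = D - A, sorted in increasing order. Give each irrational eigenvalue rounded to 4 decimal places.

[0, 2, 2, 2, 4, 6]

Each diagonal entry of L is the vertex degree and each off-diagonal entry is -1 where an edge is present, 0 otherwise; in the order [1, 2, 3, 4, 5, 6] the diagonal is [2, 2, 4, 2, 2, 4]. The multiplicity of 0 as a Laplacian eigenvalue equals the number of connected components. The single zero eigenvalue shows the graph is connected. The largest eigenvalue, 6, is at most the vertex count 6.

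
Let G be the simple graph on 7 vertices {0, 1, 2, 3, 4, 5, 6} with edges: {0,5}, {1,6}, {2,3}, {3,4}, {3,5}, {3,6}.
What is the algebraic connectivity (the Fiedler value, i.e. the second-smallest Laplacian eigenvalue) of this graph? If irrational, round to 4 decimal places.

0.3820

Each diagonal entry of L is the vertex degree and each off-diagonal entry is -1 where an edge is present, 0 otherwise; in the order [0, 1, 2, 3, 4, 5, 6] the diagonal is [1, 1, 1, 4, 1, 2, 2]. Computing the eigenvalues of L and sorting gives [0, 0.3820, 0.6086, 1, 2.2271, 2.6180, 5.1642]. The Fiedler value lambda_2 = 0.3820 is strictly positive, so the graph is connected.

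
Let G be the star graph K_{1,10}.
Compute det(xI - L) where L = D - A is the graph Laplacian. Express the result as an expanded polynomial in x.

The graph has 11 vertices and degree multiset [10, 1, 1, 1, 1, 1, 1, 1, 1, 1, 1]; D is the diagonal matrix of degrees and L = D - A. L has integer entries, so p(x) = det(xI - L) has integer coefficients. Expanding the determinant yields x^11 - 20x^10 + 135x^9 - 480x^8 + 1050x^7 - 1512x^6 + 1470x^5 - 960x^4 + 405x^3 - 100x^2 + 11x. Since p(0) = det(-L) = 0, x divides p(x). There is one zero in the spectrum, matching the 1 component.

x^11 - 20x^10 + 135x^9 - 480x^8 + 1050x^7 - 1512x^6 + 1470x^5 - 960x^4 + 405x^3 - 100x^2 + 11x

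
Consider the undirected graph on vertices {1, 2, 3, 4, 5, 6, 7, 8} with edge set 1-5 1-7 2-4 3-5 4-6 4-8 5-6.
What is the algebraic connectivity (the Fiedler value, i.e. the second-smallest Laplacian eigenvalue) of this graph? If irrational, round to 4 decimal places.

0.2137

With the vertex order [1, 2, 3, 4, 5, 6, 7, 8], the degrees are [2, 1, 1, 3, 3, 2, 1, 1], giving D = diag(2, 1, 1, 3, 3, 2, 1, 1) and L = D - A. Computing the eigenvalues of L and sorting gives [0, 0.2137, 0.6177, 1, 1.4977, 2.3537, 3.8408, 4.4763]. The Fiedler value lambda_2 = 0.2137 is strictly positive, so the graph is connected. The eigenvalues sum to 14, which equals trace(L) = 2|E|. There is one zero in the spectrum, matching the 1 component.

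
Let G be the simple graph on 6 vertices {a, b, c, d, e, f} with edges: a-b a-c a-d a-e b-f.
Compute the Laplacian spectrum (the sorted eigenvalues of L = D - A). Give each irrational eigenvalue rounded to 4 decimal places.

Reading degrees in the order [a, b, c, d, e, f] gives [4, 2, 1, 1, 1, 1]; set D = diag(4, 2, 1, 1, 1, 1) and form L = D - A. The multiplicity of 0 as a Laplacian eigenvalue equals the number of connected components. The single zero eigenvalue shows the graph is connected. By the matrix-tree theorem the graph has (1/6) * product of the nonzero eigenvalues = 1 spanning tree. The eigenvalues sum to 10, which equals trace(L) = 2|E|.

[0, 0.4859, 1, 1, 2.4280, 5.0861]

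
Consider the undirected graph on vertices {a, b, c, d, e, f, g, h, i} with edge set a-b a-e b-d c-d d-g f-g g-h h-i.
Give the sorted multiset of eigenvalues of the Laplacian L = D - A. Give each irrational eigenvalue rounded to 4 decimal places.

Each diagonal entry of L is the vertex degree and each off-diagonal entry is -1 where an edge is present, 0 otherwise; in the order [a, b, c, d, e, f, g, h, i] the diagonal is [2, 2, 1, 3, 1, 1, 3, 2, 1]. L is symmetric positive semidefinite, so every eigenvalue is real and nonnegative. By the matrix-tree theorem the graph has (1/9) * product of the nonzero eigenvalues = 1 spanning tree.

[0, 0.1862, 0.4822, 0.7043, 1.4073, 2.1338, 2.8532, 3.5372, 4.6958]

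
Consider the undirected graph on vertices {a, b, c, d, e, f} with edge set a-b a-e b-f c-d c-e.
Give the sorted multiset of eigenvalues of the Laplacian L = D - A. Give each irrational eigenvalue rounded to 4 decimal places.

[0, 0.2679, 1, 2, 3, 3.7321]

With the vertex order [a, b, c, d, e, f], the degrees are [2, 2, 2, 1, 2, 1], giving D = diag(2, 2, 2, 1, 2, 1) and L = D - A. L is symmetric positive semidefinite, so every eigenvalue is real and nonnegative. There is one zero in the spectrum, matching the 1 component.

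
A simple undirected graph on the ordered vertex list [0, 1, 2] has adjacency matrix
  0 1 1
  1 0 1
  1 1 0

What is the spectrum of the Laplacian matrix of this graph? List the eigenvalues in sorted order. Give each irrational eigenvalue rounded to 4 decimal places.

Each diagonal entry of L is the vertex degree and each off-diagonal entry is -1 where an edge is present, 0 otherwise; in the order [0, 1, 2] the diagonal is [2, 2, 2]. Since every row of L sums to 0, the all-ones vector is in the kernel and 0 is an eigenvalue. The single zero eigenvalue shows the graph is connected.

[0, 3, 3]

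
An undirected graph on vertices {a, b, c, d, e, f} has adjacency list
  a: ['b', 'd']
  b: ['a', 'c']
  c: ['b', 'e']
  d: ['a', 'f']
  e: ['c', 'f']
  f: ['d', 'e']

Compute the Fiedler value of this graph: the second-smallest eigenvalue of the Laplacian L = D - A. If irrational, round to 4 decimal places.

1

Reading degrees in the order [a, b, c, d, e, f] gives [2, 2, 2, 2, 2, 2]; set D = diag(2, 2, 2, 2, 2, 2) and form L = D - A. Computing the eigenvalues of L and sorting gives [0, 1, 1, 3, 3, 4]. The Fiedler value lambda_2 = 1 is strictly positive, so the graph is connected. The largest eigenvalue, 4, is at most the vertex count 6.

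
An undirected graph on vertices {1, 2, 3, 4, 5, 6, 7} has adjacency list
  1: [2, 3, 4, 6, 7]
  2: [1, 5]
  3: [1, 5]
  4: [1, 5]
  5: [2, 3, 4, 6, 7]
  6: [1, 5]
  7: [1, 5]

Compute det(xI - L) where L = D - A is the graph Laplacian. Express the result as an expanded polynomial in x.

x^7 - 20x^6 + 155x^5 - 600x^4 + 1240x^3 - 1312x^2 + 560x

Each diagonal entry of L is the vertex degree and each off-diagonal entry is -1 where an edge is present, 0 otherwise; in the order [1, 2, 3, 4, 5, 6, 7] the diagonal is [5, 2, 2, 2, 5, 2, 2]. Computing det(xI - L) by cofactor expansion (or equivalently via sum-over-permutations) gives x^7 - 20x^6 + 155x^5 - 600x^4 + 1240x^3 - 1312x^2 + 560x. The constant term is 0 because L is singular (the all-ones vector lies in its kernel). The eigenvalues sum to 20, which equals trace(L) = 2|E|.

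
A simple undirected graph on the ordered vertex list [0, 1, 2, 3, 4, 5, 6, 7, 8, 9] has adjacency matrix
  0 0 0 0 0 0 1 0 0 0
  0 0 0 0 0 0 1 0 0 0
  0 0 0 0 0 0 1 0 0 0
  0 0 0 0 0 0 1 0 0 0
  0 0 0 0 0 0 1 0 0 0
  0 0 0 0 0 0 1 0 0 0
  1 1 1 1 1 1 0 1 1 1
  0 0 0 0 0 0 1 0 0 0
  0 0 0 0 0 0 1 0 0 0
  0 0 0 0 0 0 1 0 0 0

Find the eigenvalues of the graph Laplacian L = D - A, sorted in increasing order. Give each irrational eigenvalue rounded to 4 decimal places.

Each diagonal entry of L is the vertex degree and each off-diagonal entry is -1 where an edge is present, 0 otherwise; in the order [0, 1, 2, 3, 4, 5, 6, 7, 8, 9] the diagonal is [1, 1, 1, 1, 1, 1, 9, 1, 1, 1]. The multiplicity of 0 as a Laplacian eigenvalue equals the number of connected components.

[0, 1, 1, 1, 1, 1, 1, 1, 1, 10]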